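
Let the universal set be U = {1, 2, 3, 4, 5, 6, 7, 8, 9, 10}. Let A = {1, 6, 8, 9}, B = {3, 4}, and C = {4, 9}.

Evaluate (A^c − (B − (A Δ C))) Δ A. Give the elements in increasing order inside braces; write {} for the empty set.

{1, 2, 4, 5, 6, 7, 8, 9, 10}

A^c = {2, 3, 4, 5, 7, 10}
A Δ C = {1, 4, 6, 8}
B − (A Δ C) = {3}
A^c − (B − (A Δ C)) = {2, 4, 5, 7, 10}
(A^c − (B − (A Δ C))) Δ A = {1, 2, 4, 5, 6, 7, 8, 9, 10}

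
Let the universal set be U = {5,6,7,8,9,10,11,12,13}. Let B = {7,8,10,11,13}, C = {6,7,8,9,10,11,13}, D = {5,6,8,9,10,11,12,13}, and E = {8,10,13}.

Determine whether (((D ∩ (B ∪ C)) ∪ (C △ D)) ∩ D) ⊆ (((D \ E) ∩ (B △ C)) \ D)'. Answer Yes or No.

Yes

B ∪ C = {6,7,8,9,10,11,13}
D ∩ (B ∪ C) = {6,8,9,10,11,13}
C △ D = {5,7,12}
(D ∩ (B ∪ C)) ∪ (C △ D) = {5,6,7,8,9,10,11,12,13}
((D ∩ (B ∪ C)) ∪ (C △ D)) ∩ D = {5,6,8,9,10,11,12,13}
D \ E = {5,6,9,11,12}
B △ C = {6,9}
(D \ E) ∩ (B △ C) = {6,9}
((D \ E) ∩ (B △ C)) \ D = {}
(((D \ E) ∩ (B △ C)) \ D)' = {5,6,7,8,9,10,11,12,13}
Every element of {5,6,8,9,10,11,12,13} is in {5,6,7,8,9,10,11,12,13}, so ((D ∩ (B ∪ C)) ∪ (C △ D)) ∩ D ⊆ (((D \ E) ∩ (B △ C)) \ D)'.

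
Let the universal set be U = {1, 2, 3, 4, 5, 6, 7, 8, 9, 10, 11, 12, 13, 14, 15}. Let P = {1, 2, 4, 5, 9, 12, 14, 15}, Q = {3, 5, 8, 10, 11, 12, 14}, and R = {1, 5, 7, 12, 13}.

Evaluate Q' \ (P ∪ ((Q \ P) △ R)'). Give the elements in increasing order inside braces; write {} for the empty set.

Q' = {1, 2, 4, 6, 7, 9, 13, 15}
Q \ P = {3, 8, 10, 11}
(Q \ P) △ R = {1, 3, 5, 7, 8, 10, 11, 12, 13}
((Q \ P) △ R)' = {2, 4, 6, 9, 14, 15}
P ∪ ((Q \ P) △ R)' = {1, 2, 4, 5, 6, 9, 12, 14, 15}
Q' \ (P ∪ ((Q \ P) △ R)') = {7, 13}

{7, 13}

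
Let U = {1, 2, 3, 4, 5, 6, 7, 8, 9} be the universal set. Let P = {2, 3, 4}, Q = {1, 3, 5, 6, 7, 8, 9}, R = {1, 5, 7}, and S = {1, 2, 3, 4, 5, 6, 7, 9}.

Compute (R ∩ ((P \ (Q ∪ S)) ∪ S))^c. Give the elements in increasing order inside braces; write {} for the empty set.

Q ∪ S = {1, 2, 3, 4, 5, 6, 7, 8, 9}
P \ (Q ∪ S) = {}
(P \ (Q ∪ S)) ∪ S = {1, 2, 3, 4, 5, 6, 7, 9}
R ∩ ((P \ (Q ∪ S)) ∪ S) = {1, 5, 7}
(R ∩ ((P \ (Q ∪ S)) ∪ S))^c = {2, 3, 4, 6, 8, 9}

{2, 3, 4, 6, 8, 9}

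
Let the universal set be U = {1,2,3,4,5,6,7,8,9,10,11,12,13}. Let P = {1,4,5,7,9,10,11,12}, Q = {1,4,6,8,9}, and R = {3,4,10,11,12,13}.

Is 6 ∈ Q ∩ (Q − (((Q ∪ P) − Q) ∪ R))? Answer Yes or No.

6 ∈ Q and 6 ∉ P, so 6 ∈ Q ∪ P
6 ∈ (Q ∪ P) and 6 ∈ Q, so 6 ∉ (Q ∪ P) − Q
6 ∉ ((Q ∪ P) − Q) and 6 ∉ R, so 6 ∉ ((Q ∪ P) − Q) ∪ R
6 ∈ Q and 6 ∉ (((Q ∪ P) − Q) ∪ R), so 6 ∈ Q − (((Q ∪ P) − Q) ∪ R)
6 ∈ Q and 6 ∈ (Q − (((Q ∪ P) − Q) ∪ R)), so 6 ∈ Q ∩ (Q − (((Q ∪ P) − Q) ∪ R))

Yes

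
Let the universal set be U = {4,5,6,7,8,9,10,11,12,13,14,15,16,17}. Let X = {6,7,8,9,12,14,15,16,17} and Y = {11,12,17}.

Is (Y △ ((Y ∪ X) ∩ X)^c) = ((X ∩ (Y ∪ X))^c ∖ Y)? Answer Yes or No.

No

Y ∪ X = {6,7,8,9,11,12,14,15,16,17}
(Y ∪ X) ∩ X = {6,7,8,9,12,14,15,16,17}
((Y ∪ X) ∩ X)^c = {4,5,10,11,13}
Y △ ((Y ∪ X) ∩ X)^c = {4,5,10,12,13,17}
X ∩ (Y ∪ X) = {6,7,8,9,12,14,15,16,17}
(X ∩ (Y ∪ X))^c = {4,5,10,11,13}
(X ∩ (Y ∪ X))^c ∖ Y = {4,5,10,13}
12 ∈ Y △ ((Y ∪ X) ∩ X)^c but 12 ∉ (X ∩ (Y ∪ X))^c ∖ Y, so they differ.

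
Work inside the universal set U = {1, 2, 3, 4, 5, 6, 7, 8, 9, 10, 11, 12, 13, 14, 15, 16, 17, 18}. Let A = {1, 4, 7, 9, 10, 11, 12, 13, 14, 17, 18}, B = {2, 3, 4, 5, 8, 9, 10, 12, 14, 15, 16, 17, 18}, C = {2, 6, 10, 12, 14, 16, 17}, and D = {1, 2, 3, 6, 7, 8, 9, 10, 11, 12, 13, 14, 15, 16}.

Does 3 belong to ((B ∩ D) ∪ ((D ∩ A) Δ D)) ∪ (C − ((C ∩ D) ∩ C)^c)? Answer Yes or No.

Yes

3 ∈ B and 3 ∈ D, so 3 ∈ B ∩ D
3 ∈ D and 3 ∉ A, so 3 ∉ D ∩ A
3 ∉ (D ∩ A) and 3 ∈ D, so 3 ∈ (D ∩ A) Δ D
3 ∈ (B ∩ D) and 3 ∈ ((D ∩ A) Δ D), so 3 ∈ (B ∩ D) ∪ ((D ∩ A) Δ D)
3 ∉ C and 3 ∈ D, so 3 ∉ C ∩ D
3 ∉ (C ∩ D) and 3 ∉ C, so 3 ∉ (C ∩ D) ∩ C
3 ∈ ((C ∩ D) ∩ C)^c since 3 ∉ ((C ∩ D) ∩ C)
3 ∉ C and 3 ∈ ((C ∩ D) ∩ C)^c, so 3 ∉ C − ((C ∩ D) ∩ C)^c
3 ∈ ((B ∩ D) ∪ ((D ∩ A) Δ D)) and 3 ∉ (C − ((C ∩ D) ∩ C)^c), so 3 ∈ ((B ∩ D) ∪ ((D ∩ A) Δ D)) ∪ (C − ((C ∩ D) ∩ C)^c)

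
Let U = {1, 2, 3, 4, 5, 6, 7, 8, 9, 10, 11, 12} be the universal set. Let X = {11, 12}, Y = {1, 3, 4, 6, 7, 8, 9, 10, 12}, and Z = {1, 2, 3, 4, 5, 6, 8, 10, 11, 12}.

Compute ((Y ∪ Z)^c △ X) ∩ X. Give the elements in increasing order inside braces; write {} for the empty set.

{11, 12}

Y ∪ Z = {1, 2, 3, 4, 5, 6, 7, 8, 9, 10, 11, 12}
(Y ∪ Z)^c = {}
(Y ∪ Z)^c △ X = {11, 12}
((Y ∪ Z)^c △ X) ∩ X = {11, 12}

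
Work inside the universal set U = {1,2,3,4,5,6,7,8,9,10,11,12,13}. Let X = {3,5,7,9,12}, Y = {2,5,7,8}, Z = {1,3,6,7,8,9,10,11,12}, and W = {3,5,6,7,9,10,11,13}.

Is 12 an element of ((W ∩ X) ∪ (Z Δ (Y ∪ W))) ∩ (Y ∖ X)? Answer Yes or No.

12 ∉ W and 12 ∈ X, so 12 ∉ W ∩ X
12 ∉ Y and 12 ∉ W, so 12 ∉ Y ∪ W
12 ∈ Z and 12 ∉ (Y ∪ W), so 12 ∈ Z Δ (Y ∪ W)
12 ∉ (W ∩ X) and 12 ∈ (Z Δ (Y ∪ W)), so 12 ∈ (W ∩ X) ∪ (Z Δ (Y ∪ W))
12 ∉ Y and 12 ∈ X, so 12 ∉ Y ∖ X
12 ∈ ((W ∩ X) ∪ (Z Δ (Y ∪ W))) and 12 ∉ (Y ∖ X), so 12 ∉ ((W ∩ X) ∪ (Z Δ (Y ∪ W))) ∩ (Y ∖ X)

No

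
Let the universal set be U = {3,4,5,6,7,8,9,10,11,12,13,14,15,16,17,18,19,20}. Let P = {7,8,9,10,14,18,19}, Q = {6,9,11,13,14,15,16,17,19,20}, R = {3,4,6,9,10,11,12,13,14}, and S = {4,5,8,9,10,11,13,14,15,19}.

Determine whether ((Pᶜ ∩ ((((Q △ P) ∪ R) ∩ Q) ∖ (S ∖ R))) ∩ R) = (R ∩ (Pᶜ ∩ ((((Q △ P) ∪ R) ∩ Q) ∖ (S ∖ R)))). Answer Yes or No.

Pᶜ = {3,4,5,6,11,12,13,15,16,17,20}
Q △ P = {6,7,8,10,11,13,15,16,17,18,20}
(Q △ P) ∪ R = {3,4,6,7,8,9,10,11,12,13,14,15,16,17,18,20}
((Q △ P) ∪ R) ∩ Q = {6,9,11,13,14,15,16,17,20}
S ∖ R = {5,8,15,19}
(((Q △ P) ∪ R) ∩ Q) ∖ (S ∖ R) = {6,9,11,13,14,16,17,20}
Pᶜ ∩ ((((Q △ P) ∪ R) ∩ Q) ∖ (S ∖ R)) = {6,11,13,16,17,20}
(Pᶜ ∩ ((((Q △ P) ∪ R) ∩ Q) ∖ (S ∖ R))) ∩ R = {6,11,13}
R ∩ (Pᶜ ∩ ((((Q △ P) ∪ R) ∩ Q) ∖ (S ∖ R))) = {6,11,13}
Both equal {6,11,13}, so (Pᶜ ∩ ((((Q △ P) ∪ R) ∩ Q) ∖ (S ∖ R))) ∩ R = R ∩ (Pᶜ ∩ ((((Q △ P) ∪ R) ∩ Q) ∖ (S ∖ R))).

Yes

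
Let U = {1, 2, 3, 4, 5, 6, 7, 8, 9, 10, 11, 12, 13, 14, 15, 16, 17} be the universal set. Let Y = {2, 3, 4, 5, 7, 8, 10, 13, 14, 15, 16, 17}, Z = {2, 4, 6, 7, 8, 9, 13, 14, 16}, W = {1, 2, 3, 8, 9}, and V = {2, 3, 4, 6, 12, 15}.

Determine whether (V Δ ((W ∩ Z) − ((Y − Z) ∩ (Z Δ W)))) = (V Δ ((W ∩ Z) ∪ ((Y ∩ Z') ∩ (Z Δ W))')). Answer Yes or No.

No

W ∩ Z = {2, 8, 9}
Y − Z = {3, 5, 10, 15, 17}
Z Δ W = {1, 3, 4, 6, 7, 13, 14, 16}
(Y − Z) ∩ (Z Δ W) = {3}
(W ∩ Z) − ((Y − Z) ∩ (Z Δ W)) = {2, 8, 9}
V Δ ((W ∩ Z) − ((Y − Z) ∩ (Z Δ W))) = {3, 4, 6, 8, 9, 12, 15}
Z' = {1, 3, 5, 10, 11, 12, 15, 17}
Y ∩ Z' = {3, 5, 10, 15, 17}
(Y ∩ Z') ∩ (Z Δ W) = {3}
((Y ∩ Z') ∩ (Z Δ W))' = {1, 2, 4, 5, 6, 7, 8, 9, 10, 11, 12, 13, 14, 15, 16, 17}
(W ∩ Z) ∪ ((Y ∩ Z') ∩ (Z Δ W))' = {1, 2, 4, 5, 6, 7, 8, 9, 10, 11, 12, 13, 14, 15, 16, 17}
V Δ ((W ∩ Z) ∪ ((Y ∩ Z') ∩ (Z Δ W))') = {1, 3, 5, 7, 8, 9, 10, 11, 13, 14, 16, 17}
1 ∈ V Δ ((W ∩ Z) ∪ ((Y ∩ Z') ∩ (Z Δ W))') but 1 ∉ V Δ ((W ∩ Z) − ((Y − Z) ∩ (Z Δ W))), so they differ.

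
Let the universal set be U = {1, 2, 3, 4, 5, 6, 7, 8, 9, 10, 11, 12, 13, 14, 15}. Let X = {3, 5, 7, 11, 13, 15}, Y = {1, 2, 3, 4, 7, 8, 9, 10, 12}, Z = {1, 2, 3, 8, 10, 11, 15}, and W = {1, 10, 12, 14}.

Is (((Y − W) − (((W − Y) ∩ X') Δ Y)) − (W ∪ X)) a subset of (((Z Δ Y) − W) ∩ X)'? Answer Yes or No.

Yes

Y − W = {2, 3, 4, 7, 8, 9}
W − Y = {14}
X' = {1, 2, 4, 6, 8, 9, 10, 12, 14}
(W − Y) ∩ X' = {14}
((W − Y) ∩ X') Δ Y = {1, 2, 3, 4, 7, 8, 9, 10, 12, 14}
(Y − W) − (((W − Y) ∩ X') Δ Y) = {}
W ∪ X = {1, 3, 5, 7, 10, 11, 12, 13, 14, 15}
((Y − W) − (((W − Y) ∩ X') Δ Y)) − (W ∪ X) = {}
Z Δ Y = {4, 7, 9, 11, 12, 15}
(Z Δ Y) − W = {4, 7, 9, 11, 15}
((Z Δ Y) − W) ∩ X = {7, 11, 15}
(((Z Δ Y) − W) ∩ X)' = {1, 2, 3, 4, 5, 6, 8, 9, 10, 12, 13, 14}
Every element of {} is in {1, 2, 3, 4, 5, 6, 8, 9, 10, 12, 13, 14}, so ((Y − W) − (((W − Y) ∩ X') Δ Y)) − (W ∪ X) ⊆ (((Z Δ Y) − W) ∩ X)'.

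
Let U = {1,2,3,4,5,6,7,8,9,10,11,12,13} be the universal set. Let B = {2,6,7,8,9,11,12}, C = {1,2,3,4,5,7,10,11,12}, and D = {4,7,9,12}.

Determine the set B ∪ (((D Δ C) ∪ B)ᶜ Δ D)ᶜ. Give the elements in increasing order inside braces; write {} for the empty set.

D Δ C = {1,2,3,5,9,10,11}
(D Δ C) ∪ B = {1,2,3,5,6,7,8,9,10,11,12}
((D Δ C) ∪ B)ᶜ = {4,13}
((D Δ C) ∪ B)ᶜ Δ D = {7,9,12,13}
(((D Δ C) ∪ B)ᶜ Δ D)ᶜ = {1,2,3,4,5,6,8,10,11}
B ∪ (((D Δ C) ∪ B)ᶜ Δ D)ᶜ = {1,2,3,4,5,6,7,8,9,10,11,12}

{1,2,3,4,5,6,7,8,9,10,11,12}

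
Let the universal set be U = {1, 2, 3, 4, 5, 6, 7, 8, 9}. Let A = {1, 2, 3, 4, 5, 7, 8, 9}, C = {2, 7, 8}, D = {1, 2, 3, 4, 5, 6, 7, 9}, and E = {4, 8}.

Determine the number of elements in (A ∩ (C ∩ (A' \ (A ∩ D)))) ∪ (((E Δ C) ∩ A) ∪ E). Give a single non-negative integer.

A' = {6}
A ∩ D = {1, 2, 3, 4, 5, 7, 9}
A' \ (A ∩ D) = {6}
C ∩ (A' \ (A ∩ D)) = {}
A ∩ (C ∩ (A' \ (A ∩ D))) = {}
E Δ C = {2, 4, 7}
(E Δ C) ∩ A = {2, 4, 7}
((E Δ C) ∩ A) ∪ E = {2, 4, 7, 8}
(A ∩ (C ∩ (A' \ (A ∩ D)))) ∪ (((E Δ C) ∩ A) ∪ E) = {2, 4, 7, 8}
|(A ∩ (C ∩ (A' \ (A ∩ D)))) ∪ (((E Δ C) ∩ A) ∪ E)| = 4

4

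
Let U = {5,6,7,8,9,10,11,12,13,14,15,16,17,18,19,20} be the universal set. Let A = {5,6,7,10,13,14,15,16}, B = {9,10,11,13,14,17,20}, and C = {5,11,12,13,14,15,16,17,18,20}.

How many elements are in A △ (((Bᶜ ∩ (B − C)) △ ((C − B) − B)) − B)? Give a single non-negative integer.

7

Bᶜ = {5,6,7,8,12,15,16,18,19}
B − C = {9,10}
Bᶜ ∩ (B − C) = {}
C − B = {5,12,15,16,18}
(C − B) − B = {5,12,15,16,18}
(Bᶜ ∩ (B − C)) △ ((C − B) − B) = {5,12,15,16,18}
((Bᶜ ∩ (B − C)) △ ((C − B) − B)) − B = {5,12,15,16,18}
A △ (((Bᶜ ∩ (B − C)) △ ((C − B) − B)) − B) = {6,7,10,12,13,14,18}
|A △ (((Bᶜ ∩ (B − C)) △ ((C − B) − B)) − B)| = 7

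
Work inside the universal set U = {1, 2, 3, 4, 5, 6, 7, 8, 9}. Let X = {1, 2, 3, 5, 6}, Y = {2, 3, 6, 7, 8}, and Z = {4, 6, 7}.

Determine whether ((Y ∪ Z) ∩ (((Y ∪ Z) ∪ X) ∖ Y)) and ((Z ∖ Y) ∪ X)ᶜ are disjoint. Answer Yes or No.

Y ∪ Z = {2, 3, 4, 6, 7, 8}
(Y ∪ Z) ∪ X = {1, 2, 3, 4, 5, 6, 7, 8}
((Y ∪ Z) ∪ X) ∖ Y = {1, 4, 5}
(Y ∪ Z) ∩ (((Y ∪ Z) ∪ X) ∖ Y) = {4}
Z ∖ Y = {4}
(Z ∖ Y) ∪ X = {1, 2, 3, 4, 5, 6}
((Z ∖ Y) ∪ X)ᶜ = {7, 8, 9}
{4} and {7, 8, 9} share no elements.

Yes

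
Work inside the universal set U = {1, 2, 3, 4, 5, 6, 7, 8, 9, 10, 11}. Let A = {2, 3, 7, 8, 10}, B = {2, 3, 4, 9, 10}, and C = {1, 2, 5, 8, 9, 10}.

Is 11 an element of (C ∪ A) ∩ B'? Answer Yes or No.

No

11 ∉ C and 11 ∉ A, so 11 ∉ C ∪ A
11 ∉ B, so 11 ∈ B'
11 ∉ (C ∪ A) and 11 ∈ B', so 11 ∉ (C ∪ A) ∩ B'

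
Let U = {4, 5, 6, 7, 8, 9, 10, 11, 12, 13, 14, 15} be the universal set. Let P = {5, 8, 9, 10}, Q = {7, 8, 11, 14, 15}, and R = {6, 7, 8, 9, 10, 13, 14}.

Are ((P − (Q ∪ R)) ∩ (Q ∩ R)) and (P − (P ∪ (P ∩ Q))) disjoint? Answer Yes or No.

Yes

Q ∪ R = {6, 7, 8, 9, 10, 11, 13, 14, 15}
P − (Q ∪ R) = {5}
Q ∩ R = {7, 8, 14}
(P − (Q ∪ R)) ∩ (Q ∩ R) = {}
P ∩ Q = {8}
P ∪ (P ∩ Q) = {5, 8, 9, 10}
P − (P ∪ (P ∩ Q)) = {}
{} and {} share no elements.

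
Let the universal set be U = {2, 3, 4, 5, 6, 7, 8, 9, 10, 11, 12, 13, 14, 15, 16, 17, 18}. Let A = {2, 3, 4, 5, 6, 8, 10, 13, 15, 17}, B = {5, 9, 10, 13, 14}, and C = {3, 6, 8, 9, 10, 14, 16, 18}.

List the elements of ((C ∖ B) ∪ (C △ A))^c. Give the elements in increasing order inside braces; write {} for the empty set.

C ∖ B = {3, 6, 8, 16, 18}
C △ A = {2, 4, 5, 9, 13, 14, 15, 16, 17, 18}
(C ∖ B) ∪ (C △ A) = {2, 3, 4, 5, 6, 8, 9, 13, 14, 15, 16, 17, 18}
((C ∖ B) ∪ (C △ A))^c = {7, 10, 11, 12}

{7, 10, 11, 12}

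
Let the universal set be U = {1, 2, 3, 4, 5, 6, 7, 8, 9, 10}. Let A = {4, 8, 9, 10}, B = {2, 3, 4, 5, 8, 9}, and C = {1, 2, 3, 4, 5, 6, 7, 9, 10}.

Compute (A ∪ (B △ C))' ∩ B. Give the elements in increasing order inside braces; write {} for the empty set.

{2, 3, 5}

B △ C = {1, 6, 7, 8, 10}
A ∪ (B △ C) = {1, 4, 6, 7, 8, 9, 10}
(A ∪ (B △ C))' = {2, 3, 5}
(A ∪ (B △ C))' ∩ B = {2, 3, 5}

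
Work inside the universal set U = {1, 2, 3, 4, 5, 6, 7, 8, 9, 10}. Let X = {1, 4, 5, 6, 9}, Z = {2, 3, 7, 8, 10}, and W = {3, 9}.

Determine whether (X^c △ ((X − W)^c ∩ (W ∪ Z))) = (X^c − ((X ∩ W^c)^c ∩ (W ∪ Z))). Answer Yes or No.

X^c = {2, 3, 7, 8, 10}
X − W = {1, 4, 5, 6}
(X − W)^c = {2, 3, 7, 8, 9, 10}
W ∪ Z = {2, 3, 7, 8, 9, 10}
(X − W)^c ∩ (W ∪ Z) = {2, 3, 7, 8, 9, 10}
X^c △ ((X − W)^c ∩ (W ∪ Z)) = {9}
W^c = {1, 2, 4, 5, 6, 7, 8, 10}
X ∩ W^c = {1, 4, 5, 6}
(X ∩ W^c)^c = {2, 3, 7, 8, 9, 10}
(X ∩ W^c)^c ∩ (W ∪ Z) = {2, 3, 7, 8, 9, 10}
X^c − ((X ∩ W^c)^c ∩ (W ∪ Z)) = {}
9 ∈ X^c △ ((X − W)^c ∩ (W ∪ Z)) but 9 ∉ X^c − ((X ∩ W^c)^c ∩ (W ∪ Z)), so they differ.

No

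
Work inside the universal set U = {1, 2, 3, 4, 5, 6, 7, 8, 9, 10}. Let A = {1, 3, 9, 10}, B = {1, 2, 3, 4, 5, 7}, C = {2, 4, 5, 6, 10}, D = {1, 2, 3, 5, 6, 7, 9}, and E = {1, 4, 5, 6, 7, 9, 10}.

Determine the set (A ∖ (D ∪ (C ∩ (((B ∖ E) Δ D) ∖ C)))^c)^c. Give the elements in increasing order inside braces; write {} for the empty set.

{2, 4, 5, 6, 7, 8, 10}

B ∖ E = {2, 3}
(B ∖ E) Δ D = {1, 5, 6, 7, 9}
((B ∖ E) Δ D) ∖ C = {1, 7, 9}
C ∩ (((B ∖ E) Δ D) ∖ C) = {}
D ∪ (C ∩ (((B ∖ E) Δ D) ∖ C)) = {1, 2, 3, 5, 6, 7, 9}
(D ∪ (C ∩ (((B ∖ E) Δ D) ∖ C)))^c = {4, 8, 10}
A ∖ (D ∪ (C ∩ (((B ∖ E) Δ D) ∖ C)))^c = {1, 3, 9}
(A ∖ (D ∪ (C ∩ (((B ∖ E) Δ D) ∖ C)))^c)^c = {2, 4, 5, 6, 7, 8, 10}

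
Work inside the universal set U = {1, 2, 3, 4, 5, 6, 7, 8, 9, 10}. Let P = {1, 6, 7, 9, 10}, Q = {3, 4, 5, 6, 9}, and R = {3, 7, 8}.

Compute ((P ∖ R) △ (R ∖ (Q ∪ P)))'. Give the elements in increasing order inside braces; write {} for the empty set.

{2, 3, 4, 5, 7}

P ∖ R = {1, 6, 9, 10}
Q ∪ P = {1, 3, 4, 5, 6, 7, 9, 10}
R ∖ (Q ∪ P) = {8}
(P ∖ R) △ (R ∖ (Q ∪ P)) = {1, 6, 8, 9, 10}
((P ∖ R) △ (R ∖ (Q ∪ P)))' = {2, 3, 4, 5, 7}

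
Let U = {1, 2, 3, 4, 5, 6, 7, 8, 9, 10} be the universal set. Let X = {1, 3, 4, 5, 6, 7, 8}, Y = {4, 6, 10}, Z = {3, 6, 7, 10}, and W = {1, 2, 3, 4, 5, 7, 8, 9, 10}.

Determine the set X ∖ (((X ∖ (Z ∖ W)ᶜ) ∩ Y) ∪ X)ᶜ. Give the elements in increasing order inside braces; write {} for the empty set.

{1, 3, 4, 5, 6, 7, 8}

Z ∖ W = {6}
(Z ∖ W)ᶜ = {1, 2, 3, 4, 5, 7, 8, 9, 10}
X ∖ (Z ∖ W)ᶜ = {6}
(X ∖ (Z ∖ W)ᶜ) ∩ Y = {6}
((X ∖ (Z ∖ W)ᶜ) ∩ Y) ∪ X = {1, 3, 4, 5, 6, 7, 8}
(((X ∖ (Z ∖ W)ᶜ) ∩ Y) ∪ X)ᶜ = {2, 9, 10}
X ∖ (((X ∖ (Z ∖ W)ᶜ) ∩ Y) ∪ X)ᶜ = {1, 3, 4, 5, 6, 7, 8}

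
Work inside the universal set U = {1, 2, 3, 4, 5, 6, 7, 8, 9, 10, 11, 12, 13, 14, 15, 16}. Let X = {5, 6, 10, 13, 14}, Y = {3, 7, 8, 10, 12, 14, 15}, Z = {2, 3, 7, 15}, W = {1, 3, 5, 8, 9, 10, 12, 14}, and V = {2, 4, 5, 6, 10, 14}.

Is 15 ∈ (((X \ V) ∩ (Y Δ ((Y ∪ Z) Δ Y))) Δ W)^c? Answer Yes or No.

15 ∉ X and 15 ∉ V, so 15 ∉ X \ V
15 ∈ Y and 15 ∈ Z, so 15 ∈ Y ∪ Z
15 ∈ (Y ∪ Z) and 15 ∈ Y, so 15 ∉ (Y ∪ Z) Δ Y
15 ∈ Y and 15 ∉ ((Y ∪ Z) Δ Y), so 15 ∈ Y Δ ((Y ∪ Z) Δ Y)
15 ∉ (X \ V) and 15 ∈ (Y Δ ((Y ∪ Z) Δ Y)), so 15 ∉ (X \ V) ∩ (Y Δ ((Y ∪ Z) Δ Y))
15 ∉ ((X \ V) ∩ (Y Δ ((Y ∪ Z) Δ Y))) and 15 ∉ W, so 15 ∉ ((X \ V) ∩ (Y Δ ((Y ∪ Z) Δ Y))) Δ W
15 ∈ (((X \ V) ∩ (Y Δ ((Y ∪ Z) Δ Y))) Δ W)^c since 15 ∉ (((X \ V) ∩ (Y Δ ((Y ∪ Z) Δ Y))) Δ W)

Yes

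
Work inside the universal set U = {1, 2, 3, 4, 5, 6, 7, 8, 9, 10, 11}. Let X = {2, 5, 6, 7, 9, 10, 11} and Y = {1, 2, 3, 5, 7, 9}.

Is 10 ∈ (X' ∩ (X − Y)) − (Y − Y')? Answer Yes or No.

10 ∈ X, so 10 ∉ X'
10 ∈ X and 10 ∉ Y, so 10 ∈ X − Y
10 ∉ X' and 10 ∈ (X − Y), so 10 ∉ X' ∩ (X − Y)
10 ∉ Y, so 10 ∈ Y'
10 ∉ Y and 10 ∈ Y', so 10 ∉ Y − Y'
10 ∉ (X' ∩ (X − Y)) and 10 ∉ (Y − Y'), so 10 ∉ (X' ∩ (X − Y)) − (Y − Y')

No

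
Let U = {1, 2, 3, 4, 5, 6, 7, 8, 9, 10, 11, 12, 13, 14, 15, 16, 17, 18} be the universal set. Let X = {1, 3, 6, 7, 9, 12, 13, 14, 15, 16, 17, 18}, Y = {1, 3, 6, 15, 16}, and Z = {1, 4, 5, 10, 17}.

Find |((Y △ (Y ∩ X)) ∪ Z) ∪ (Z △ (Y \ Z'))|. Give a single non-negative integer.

Y ∩ X = {1, 3, 6, 15, 16}
Y △ (Y ∩ X) = {}
(Y △ (Y ∩ X)) ∪ Z = {1, 4, 5, 10, 17}
Z' = {2, 3, 6, 7, 8, 9, 11, 12, 13, 14, 15, 16, 18}
Y \ Z' = {1}
Z △ (Y \ Z') = {4, 5, 10, 17}
((Y △ (Y ∩ X)) ∪ Z) ∪ (Z △ (Y \ Z')) = {1, 4, 5, 10, 17}
|((Y △ (Y ∩ X)) ∪ Z) ∪ (Z △ (Y \ Z'))| = 5

5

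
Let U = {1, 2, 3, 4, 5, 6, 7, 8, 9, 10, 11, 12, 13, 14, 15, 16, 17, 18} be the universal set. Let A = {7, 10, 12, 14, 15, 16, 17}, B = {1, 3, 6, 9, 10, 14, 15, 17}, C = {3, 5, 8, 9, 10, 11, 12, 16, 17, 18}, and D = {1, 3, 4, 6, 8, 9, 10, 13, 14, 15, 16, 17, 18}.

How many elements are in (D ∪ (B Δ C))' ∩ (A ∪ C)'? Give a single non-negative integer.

B Δ C = {1, 5, 6, 8, 11, 12, 14, 15, 16, 18}
D ∪ (B Δ C) = {1, 3, 4, 5, 6, 8, 9, 10, 11, 12, 13, 14, 15, 16, 17, 18}
(D ∪ (B Δ C))' = {2, 7}
A ∪ C = {3, 5, 7, 8, 9, 10, 11, 12, 14, 15, 16, 17, 18}
(A ∪ C)' = {1, 2, 4, 6, 13}
(D ∪ (B Δ C))' ∩ (A ∪ C)' = {2}
|(D ∪ (B Δ C))' ∩ (A ∪ C)'| = 1

1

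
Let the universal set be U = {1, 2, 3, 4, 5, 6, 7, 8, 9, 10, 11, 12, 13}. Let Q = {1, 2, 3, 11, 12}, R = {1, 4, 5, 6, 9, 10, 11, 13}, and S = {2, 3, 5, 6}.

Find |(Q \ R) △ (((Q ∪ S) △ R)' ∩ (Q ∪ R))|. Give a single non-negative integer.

7

Q \ R = {2, 3, 12}
Q ∪ S = {1, 2, 3, 5, 6, 11, 12}
(Q ∪ S) △ R = {2, 3, 4, 9, 10, 12, 13}
((Q ∪ S) △ R)' = {1, 5, 6, 7, 8, 11}
Q ∪ R = {1, 2, 3, 4, 5, 6, 9, 10, 11, 12, 13}
((Q ∪ S) △ R)' ∩ (Q ∪ R) = {1, 5, 6, 11}
(Q \ R) △ (((Q ∪ S) △ R)' ∩ (Q ∪ R)) = {1, 2, 3, 5, 6, 11, 12}
|(Q \ R) △ (((Q ∪ S) △ R)' ∩ (Q ∪ R))| = 7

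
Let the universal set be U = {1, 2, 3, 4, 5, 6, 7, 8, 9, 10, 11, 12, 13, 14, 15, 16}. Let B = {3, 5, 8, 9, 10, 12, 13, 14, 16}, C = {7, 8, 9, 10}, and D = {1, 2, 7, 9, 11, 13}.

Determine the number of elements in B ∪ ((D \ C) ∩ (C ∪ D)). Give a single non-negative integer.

D \ C = {1, 2, 11, 13}
C ∪ D = {1, 2, 7, 8, 9, 10, 11, 13}
(D \ C) ∩ (C ∪ D) = {1, 2, 11, 13}
B ∪ ((D \ C) ∩ (C ∪ D)) = {1, 2, 3, 5, 8, 9, 10, 11, 12, 13, 14, 16}
|B ∪ ((D \ C) ∩ (C ∪ D))| = 12

12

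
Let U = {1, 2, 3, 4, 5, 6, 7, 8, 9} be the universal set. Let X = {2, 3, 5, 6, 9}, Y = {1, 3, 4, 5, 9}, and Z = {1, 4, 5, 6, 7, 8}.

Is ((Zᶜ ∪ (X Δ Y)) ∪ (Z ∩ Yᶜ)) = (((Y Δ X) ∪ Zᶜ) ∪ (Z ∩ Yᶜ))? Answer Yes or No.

Yes

Zᶜ = {2, 3, 9}
X Δ Y = {1, 2, 4, 6}
Zᶜ ∪ (X Δ Y) = {1, 2, 3, 4, 6, 9}
Yᶜ = {2, 6, 7, 8}
Z ∩ Yᶜ = {6, 7, 8}
(Zᶜ ∪ (X Δ Y)) ∪ (Z ∩ Yᶜ) = {1, 2, 3, 4, 6, 7, 8, 9}
Y Δ X = {1, 2, 4, 6}
(Y Δ X) ∪ Zᶜ = {1, 2, 3, 4, 6, 9}
((Y Δ X) ∪ Zᶜ) ∪ (Z ∩ Yᶜ) = {1, 2, 3, 4, 6, 7, 8, 9}
Both equal {1, 2, 3, 4, 6, 7, 8, 9}, so (Zᶜ ∪ (X Δ Y)) ∪ (Z ∩ Yᶜ) = ((Y Δ X) ∪ Zᶜ) ∪ (Z ∩ Yᶜ).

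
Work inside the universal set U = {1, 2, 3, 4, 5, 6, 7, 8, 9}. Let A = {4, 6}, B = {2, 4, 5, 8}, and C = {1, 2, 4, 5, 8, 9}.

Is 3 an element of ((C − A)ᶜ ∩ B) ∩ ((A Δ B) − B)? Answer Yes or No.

No

3 ∉ C and 3 ∉ A, so 3 ∉ C − A
3 ∈ (C − A)ᶜ since 3 ∉ (C − A)
3 ∈ (C − A)ᶜ and 3 ∉ B, so 3 ∉ (C − A)ᶜ ∩ B
3 ∉ A and 3 ∉ B, so 3 ∉ A Δ B
3 ∉ (A Δ B) and 3 ∉ B, so 3 ∉ (A Δ B) − B
3 ∉ ((C − A)ᶜ ∩ B) and 3 ∉ ((A Δ B) − B), so 3 ∉ ((C − A)ᶜ ∩ B) ∩ ((A Δ B) − B)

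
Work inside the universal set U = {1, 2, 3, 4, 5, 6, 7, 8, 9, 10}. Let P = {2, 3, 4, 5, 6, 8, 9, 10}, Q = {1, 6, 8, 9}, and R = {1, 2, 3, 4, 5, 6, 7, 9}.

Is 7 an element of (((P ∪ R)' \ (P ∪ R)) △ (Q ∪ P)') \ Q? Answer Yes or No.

Yes

7 ∉ P and 7 ∈ R, so 7 ∈ P ∪ R
7 ∉ (P ∪ R)' since 7 ∈ (P ∪ R)
7 ∉ P and 7 ∈ R, so 7 ∈ P ∪ R
7 ∉ (P ∪ R)' and 7 ∈ (P ∪ R), so 7 ∉ (P ∪ R)' \ (P ∪ R)
7 ∉ Q and 7 ∉ P, so 7 ∉ Q ∪ P
7 ∈ (Q ∪ P)' since 7 ∉ (Q ∪ P)
7 ∉ ((P ∪ R)' \ (P ∪ R)) and 7 ∈ (Q ∪ P)', so 7 ∈ ((P ∪ R)' \ (P ∪ R)) △ (Q ∪ P)'
7 ∈ (((P ∪ R)' \ (P ∪ R)) △ (Q ∪ P)') and 7 ∉ Q, so 7 ∈ (((P ∪ R)' \ (P ∪ R)) △ (Q ∪ P)') \ Q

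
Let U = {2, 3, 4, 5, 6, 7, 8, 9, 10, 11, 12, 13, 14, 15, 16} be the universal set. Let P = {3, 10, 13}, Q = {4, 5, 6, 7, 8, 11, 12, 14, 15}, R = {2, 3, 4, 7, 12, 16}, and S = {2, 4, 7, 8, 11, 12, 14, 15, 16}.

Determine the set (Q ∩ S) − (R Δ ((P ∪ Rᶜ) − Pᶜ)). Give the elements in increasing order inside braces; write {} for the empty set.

Q ∩ S = {4, 7, 8, 11, 12, 14, 15}
Rᶜ = {5, 6, 8, 9, 10, 11, 13, 14, 15}
P ∪ Rᶜ = {3, 5, 6, 8, 9, 10, 11, 13, 14, 15}
Pᶜ = {2, 4, 5, 6, 7, 8, 9, 11, 12, 14, 15, 16}
(P ∪ Rᶜ) − Pᶜ = {3, 10, 13}
R Δ ((P ∪ Rᶜ) − Pᶜ) = {2, 4, 7, 10, 12, 13, 16}
(Q ∩ S) − (R Δ ((P ∪ Rᶜ) − Pᶜ)) = {8, 11, 14, 15}

{8, 11, 14, 15}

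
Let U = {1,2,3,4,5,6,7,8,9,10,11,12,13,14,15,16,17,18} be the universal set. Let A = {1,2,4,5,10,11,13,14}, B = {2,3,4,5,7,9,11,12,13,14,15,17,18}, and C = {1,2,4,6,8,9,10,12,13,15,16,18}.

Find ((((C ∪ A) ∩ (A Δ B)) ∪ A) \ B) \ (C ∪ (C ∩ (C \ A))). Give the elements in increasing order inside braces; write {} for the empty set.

C ∪ A = {1,2,4,5,6,8,9,10,11,12,13,14,15,16,18}
A Δ B = {1,3,7,9,10,12,15,17,18}
(C ∪ A) ∩ (A Δ B) = {1,9,10,12,15,18}
((C ∪ A) ∩ (A Δ B)) ∪ A = {1,2,4,5,9,10,11,12,13,14,15,18}
(((C ∪ A) ∩ (A Δ B)) ∪ A) \ B = {1,10}
C \ A = {6,8,9,12,15,16,18}
C ∩ (C \ A) = {6,8,9,12,15,16,18}
C ∪ (C ∩ (C \ A)) = {1,2,4,6,8,9,10,12,13,15,16,18}
((((C ∪ A) ∩ (A Δ B)) ∪ A) \ B) \ (C ∪ (C ∩ (C \ A))) = {}

{}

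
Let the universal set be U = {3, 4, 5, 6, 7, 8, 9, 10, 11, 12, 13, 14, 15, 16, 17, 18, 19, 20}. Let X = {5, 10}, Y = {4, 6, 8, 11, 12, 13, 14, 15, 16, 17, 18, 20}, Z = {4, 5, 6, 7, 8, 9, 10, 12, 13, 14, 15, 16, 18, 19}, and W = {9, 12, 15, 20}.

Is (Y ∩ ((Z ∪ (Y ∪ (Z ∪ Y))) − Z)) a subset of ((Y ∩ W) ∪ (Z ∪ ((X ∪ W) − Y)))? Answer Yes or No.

No

Z ∪ Y = {4, 5, 6, 7, 8, 9, 10, 11, 12, 13, 14, 15, 16, 17, 18, 19, 20}
Y ∪ (Z ∪ Y) = {4, 5, 6, 7, 8, 9, 10, 11, 12, 13, 14, 15, 16, 17, 18, 19, 20}
Z ∪ (Y ∪ (Z ∪ Y)) = {4, 5, 6, 7, 8, 9, 10, 11, 12, 13, 14, 15, 16, 17, 18, 19, 20}
(Z ∪ (Y ∪ (Z ∪ Y))) − Z = {11, 17, 20}
Y ∩ ((Z ∪ (Y ∪ (Z ∪ Y))) − Z) = {11, 17, 20}
Y ∩ W = {12, 15, 20}
X ∪ W = {5, 9, 10, 12, 15, 20}
(X ∪ W) − Y = {5, 9, 10}
Z ∪ ((X ∪ W) − Y) = {4, 5, 6, 7, 8, 9, 10, 12, 13, 14, 15, 16, 18, 19}
(Y ∩ W) ∪ (Z ∪ ((X ∪ W) − Y)) = {4, 5, 6, 7, 8, 9, 10, 12, 13, 14, 15, 16, 18, 19, 20}
11 ∈ Y ∩ ((Z ∪ (Y ∪ (Z ∪ Y))) − Z) but 11 ∉ (Y ∩ W) ∪ (Z ∪ ((X ∪ W) − Y)), so the inclusion fails.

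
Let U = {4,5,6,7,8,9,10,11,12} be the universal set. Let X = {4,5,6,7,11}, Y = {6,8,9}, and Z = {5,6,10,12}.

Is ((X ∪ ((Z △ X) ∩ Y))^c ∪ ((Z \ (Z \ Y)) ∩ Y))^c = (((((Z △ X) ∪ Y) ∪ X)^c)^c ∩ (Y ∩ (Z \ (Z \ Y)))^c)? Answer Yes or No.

No

Z △ X = {4,7,10,11,12}
(Z △ X) ∩ Y = {}
X ∪ ((Z △ X) ∩ Y) = {4,5,6,7,11}
(X ∪ ((Z △ X) ∩ Y))^c = {8,9,10,12}
Z \ Y = {5,10,12}
Z \ (Z \ Y) = {6}
(Z \ (Z \ Y)) ∩ Y = {6}
(X ∪ ((Z △ X) ∩ Y))^c ∪ ((Z \ (Z \ Y)) ∩ Y) = {6,8,9,10,12}
((X ∪ ((Z △ X) ∩ Y))^c ∪ ((Z \ (Z \ Y)) ∩ Y))^c = {4,5,7,11}
(Z △ X) ∪ Y = {4,6,7,8,9,10,11,12}
((Z △ X) ∪ Y) ∪ X = {4,5,6,7,8,9,10,11,12}
(((Z △ X) ∪ Y) ∪ X)^c = {}
((((Z △ X) ∪ Y) ∪ X)^c)^c = {4,5,6,7,8,9,10,11,12}
Y ∩ (Z \ (Z \ Y)) = {6}
(Y ∩ (Z \ (Z \ Y)))^c = {4,5,7,8,9,10,11,12}
((((Z △ X) ∪ Y) ∪ X)^c)^c ∩ (Y ∩ (Z \ (Z \ Y)))^c = {4,5,7,8,9,10,11,12}
8 ∈ ((((Z △ X) ∪ Y) ∪ X)^c)^c ∩ (Y ∩ (Z \ (Z \ Y)))^c but 8 ∉ ((X ∪ ((Z △ X) ∩ Y))^c ∪ ((Z \ (Z \ Y)) ∩ Y))^c, so they differ.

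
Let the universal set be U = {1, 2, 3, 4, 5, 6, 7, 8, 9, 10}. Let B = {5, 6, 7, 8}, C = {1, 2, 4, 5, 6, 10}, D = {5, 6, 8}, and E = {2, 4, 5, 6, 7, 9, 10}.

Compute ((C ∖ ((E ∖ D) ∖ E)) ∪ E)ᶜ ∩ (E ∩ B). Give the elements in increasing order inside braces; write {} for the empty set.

E ∖ D = {2, 4, 7, 9, 10}
(E ∖ D) ∖ E = {}
C ∖ ((E ∖ D) ∖ E) = {1, 2, 4, 5, 6, 10}
(C ∖ ((E ∖ D) ∖ E)) ∪ E = {1, 2, 4, 5, 6, 7, 9, 10}
((C ∖ ((E ∖ D) ∖ E)) ∪ E)ᶜ = {3, 8}
E ∩ B = {5, 6, 7}
((C ∖ ((E ∖ D) ∖ E)) ∪ E)ᶜ ∩ (E ∩ B) = {}

{}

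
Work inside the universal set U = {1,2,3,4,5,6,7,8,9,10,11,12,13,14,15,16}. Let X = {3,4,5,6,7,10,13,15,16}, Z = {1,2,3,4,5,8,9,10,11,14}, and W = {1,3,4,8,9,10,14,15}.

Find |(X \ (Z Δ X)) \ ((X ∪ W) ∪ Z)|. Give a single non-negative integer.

Z Δ X = {1,2,6,7,8,9,11,13,14,15,16}
X \ (Z Δ X) = {3,4,5,10}
X ∪ W = {1,3,4,5,6,7,8,9,10,13,14,15,16}
(X ∪ W) ∪ Z = {1,2,3,4,5,6,7,8,9,10,11,13,14,15,16}
(X \ (Z Δ X)) \ ((X ∪ W) ∪ Z) = {}
|(X \ (Z Δ X)) \ ((X ∪ W) ∪ Z)| = 0

0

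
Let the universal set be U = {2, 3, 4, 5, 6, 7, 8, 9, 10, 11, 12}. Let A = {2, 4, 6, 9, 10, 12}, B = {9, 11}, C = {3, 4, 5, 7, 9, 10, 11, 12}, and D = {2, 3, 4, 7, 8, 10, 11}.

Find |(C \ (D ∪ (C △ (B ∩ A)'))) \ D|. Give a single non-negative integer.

B ∩ A = {9}
(B ∩ A)' = {2, 3, 4, 5, 6, 7, 8, 10, 11, 12}
C △ (B ∩ A)' = {2, 6, 8, 9}
D ∪ (C △ (B ∩ A)') = {2, 3, 4, 6, 7, 8, 9, 10, 11}
C \ (D ∪ (C △ (B ∩ A)')) = {5, 12}
(C \ (D ∪ (C △ (B ∩ A)'))) \ D = {5, 12}
|(C \ (D ∪ (C △ (B ∩ A)'))) \ D| = 2

2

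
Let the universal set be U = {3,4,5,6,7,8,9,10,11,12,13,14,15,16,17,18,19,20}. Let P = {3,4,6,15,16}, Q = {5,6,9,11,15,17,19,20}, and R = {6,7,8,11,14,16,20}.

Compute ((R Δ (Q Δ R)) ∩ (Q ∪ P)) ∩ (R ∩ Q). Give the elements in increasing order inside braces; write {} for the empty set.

Q Δ R = {5,7,8,9,14,15,16,17,19}
R Δ (Q Δ R) = {5,6,9,11,15,17,19,20}
Q ∪ P = {3,4,5,6,9,11,15,16,17,19,20}
(R Δ (Q Δ R)) ∩ (Q ∪ P) = {5,6,9,11,15,17,19,20}
R ∩ Q = {6,11,20}
((R Δ (Q Δ R)) ∩ (Q ∪ P)) ∩ (R ∩ Q) = {6,11,20}

{6,11,20}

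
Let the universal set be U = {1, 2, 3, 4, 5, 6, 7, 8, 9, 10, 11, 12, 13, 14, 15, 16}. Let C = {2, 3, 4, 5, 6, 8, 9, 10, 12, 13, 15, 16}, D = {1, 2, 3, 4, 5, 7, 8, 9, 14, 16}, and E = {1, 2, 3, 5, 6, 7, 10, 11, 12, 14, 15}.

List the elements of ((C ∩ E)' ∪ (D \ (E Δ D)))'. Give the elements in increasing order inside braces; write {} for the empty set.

{6, 10, 12, 15}

C ∩ E = {2, 3, 5, 6, 10, 12, 15}
(C ∩ E)' = {1, 4, 7, 8, 9, 11, 13, 14, 16}
E Δ D = {4, 6, 8, 9, 10, 11, 12, 15, 16}
D \ (E Δ D) = {1, 2, 3, 5, 7, 14}
(C ∩ E)' ∪ (D \ (E Δ D)) = {1, 2, 3, 4, 5, 7, 8, 9, 11, 13, 14, 16}
((C ∩ E)' ∪ (D \ (E Δ D)))' = {6, 10, 12, 15}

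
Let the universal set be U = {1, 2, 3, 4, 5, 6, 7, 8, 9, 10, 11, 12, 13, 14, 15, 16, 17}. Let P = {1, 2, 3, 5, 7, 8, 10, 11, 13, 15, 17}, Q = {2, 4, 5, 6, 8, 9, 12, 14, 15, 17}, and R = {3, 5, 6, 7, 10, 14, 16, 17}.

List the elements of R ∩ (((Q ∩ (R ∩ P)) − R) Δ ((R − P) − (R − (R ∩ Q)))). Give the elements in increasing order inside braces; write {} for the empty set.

R ∩ P = {3, 5, 7, 10, 17}
Q ∩ (R ∩ P) = {5, 17}
(Q ∩ (R ∩ P)) − R = {}
R − P = {6, 14, 16}
R ∩ Q = {5, 6, 14, 17}
R − (R ∩ Q) = {3, 7, 10, 16}
(R − P) − (R − (R ∩ Q)) = {6, 14}
((Q ∩ (R ∩ P)) − R) Δ ((R − P) − (R − (R ∩ Q))) = {6, 14}
R ∩ (((Q ∩ (R ∩ P)) − R) Δ ((R − P) − (R − (R ∩ Q)))) = {6, 14}

{6, 14}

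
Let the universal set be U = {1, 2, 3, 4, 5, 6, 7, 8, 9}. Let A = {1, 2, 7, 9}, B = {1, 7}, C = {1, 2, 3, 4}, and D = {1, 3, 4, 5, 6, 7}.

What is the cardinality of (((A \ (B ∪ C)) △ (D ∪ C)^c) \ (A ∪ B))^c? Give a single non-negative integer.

8

B ∪ C = {1, 2, 3, 4, 7}
A \ (B ∪ C) = {9}
D ∪ C = {1, 2, 3, 4, 5, 6, 7}
(D ∪ C)^c = {8, 9}
(A \ (B ∪ C)) △ (D ∪ C)^c = {8}
A ∪ B = {1, 2, 7, 9}
((A \ (B ∪ C)) △ (D ∪ C)^c) \ (A ∪ B) = {8}
(((A \ (B ∪ C)) △ (D ∪ C)^c) \ (A ∪ B))^c = {1, 2, 3, 4, 5, 6, 7, 9}
|(((A \ (B ∪ C)) △ (D ∪ C)^c) \ (A ∪ B))^c| = 8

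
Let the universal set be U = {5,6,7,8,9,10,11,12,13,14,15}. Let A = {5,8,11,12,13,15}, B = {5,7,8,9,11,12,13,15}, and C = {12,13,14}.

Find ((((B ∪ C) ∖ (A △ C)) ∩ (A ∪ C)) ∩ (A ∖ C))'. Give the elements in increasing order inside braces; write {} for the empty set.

{5,6,7,8,9,10,11,12,13,14,15}

B ∪ C = {5,7,8,9,11,12,13,14,15}
A △ C = {5,8,11,14,15}
(B ∪ C) ∖ (A △ C) = {7,9,12,13}
A ∪ C = {5,8,11,12,13,14,15}
((B ∪ C) ∖ (A △ C)) ∩ (A ∪ C) = {12,13}
A ∖ C = {5,8,11,15}
(((B ∪ C) ∖ (A △ C)) ∩ (A ∪ C)) ∩ (A ∖ C) = {}
((((B ∪ C) ∖ (A △ C)) ∩ (A ∪ C)) ∩ (A ∖ C))' = {5,6,7,8,9,10,11,12,13,14,15}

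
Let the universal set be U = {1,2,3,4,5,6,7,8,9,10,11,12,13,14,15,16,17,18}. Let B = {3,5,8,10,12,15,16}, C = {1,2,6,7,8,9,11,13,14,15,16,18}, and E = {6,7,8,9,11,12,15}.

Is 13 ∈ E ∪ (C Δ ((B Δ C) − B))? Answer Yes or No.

No

13 ∉ B and 13 ∈ C, so 13 ∈ B Δ C
13 ∈ (B Δ C) and 13 ∉ B, so 13 ∈ (B Δ C) − B
13 ∈ C and 13 ∈ ((B Δ C) − B), so 13 ∉ C Δ ((B Δ C) − B)
13 ∉ E and 13 ∉ (C Δ ((B Δ C) − B)), so 13 ∉ E ∪ (C Δ ((B Δ C) − B))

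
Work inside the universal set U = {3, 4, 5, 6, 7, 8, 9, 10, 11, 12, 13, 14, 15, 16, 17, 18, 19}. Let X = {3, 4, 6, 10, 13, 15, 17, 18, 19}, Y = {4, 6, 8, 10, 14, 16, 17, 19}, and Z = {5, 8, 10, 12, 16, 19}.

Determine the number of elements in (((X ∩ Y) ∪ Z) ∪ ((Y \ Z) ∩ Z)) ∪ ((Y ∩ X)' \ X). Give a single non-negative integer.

13

X ∩ Y = {4, 6, 10, 17, 19}
(X ∩ Y) ∪ Z = {4, 5, 6, 8, 10, 12, 16, 17, 19}
Y \ Z = {4, 6, 14, 17}
(Y \ Z) ∩ Z = {}
((X ∩ Y) ∪ Z) ∪ ((Y \ Z) ∩ Z) = {4, 5, 6, 8, 10, 12, 16, 17, 19}
Y ∩ X = {4, 6, 10, 17, 19}
(Y ∩ X)' = {3, 5, 7, 8, 9, 11, 12, 13, 14, 15, 16, 18}
(Y ∩ X)' \ X = {5, 7, 8, 9, 11, 12, 14, 16}
(((X ∩ Y) ∪ Z) ∪ ((Y \ Z) ∩ Z)) ∪ ((Y ∩ X)' \ X) = {4, 5, 6, 7, 8, 9, 10, 11, 12, 14, 16, 17, 19}
|(((X ∩ Y) ∪ Z) ∪ ((Y \ Z) ∩ Z)) ∪ ((Y ∩ X)' \ X)| = 13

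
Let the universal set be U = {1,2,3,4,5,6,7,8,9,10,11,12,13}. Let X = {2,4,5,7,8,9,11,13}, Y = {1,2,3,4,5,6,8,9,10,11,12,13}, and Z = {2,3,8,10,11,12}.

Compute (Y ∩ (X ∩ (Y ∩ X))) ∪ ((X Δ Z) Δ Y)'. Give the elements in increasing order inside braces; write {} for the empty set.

{2,3,4,5,8,9,10,11,12,13}

Y ∩ X = {2,4,5,8,9,11,13}
X ∩ (Y ∩ X) = {2,4,5,8,9,11,13}
Y ∩ (X ∩ (Y ∩ X)) = {2,4,5,8,9,11,13}
X Δ Z = {3,4,5,7,9,10,12,13}
(X Δ Z) Δ Y = {1,2,6,7,8,11}
((X Δ Z) Δ Y)' = {3,4,5,9,10,12,13}
(Y ∩ (X ∩ (Y ∩ X))) ∪ ((X Δ Z) Δ Y)' = {2,3,4,5,8,9,10,11,12,13}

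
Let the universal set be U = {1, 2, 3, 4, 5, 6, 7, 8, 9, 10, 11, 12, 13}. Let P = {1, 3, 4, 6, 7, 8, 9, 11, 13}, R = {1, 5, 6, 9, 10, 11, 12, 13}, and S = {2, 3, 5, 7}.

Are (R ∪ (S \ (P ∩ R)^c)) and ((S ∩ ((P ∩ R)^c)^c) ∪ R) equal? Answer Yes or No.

Yes

P ∩ R = {1, 6, 9, 11, 13}
(P ∩ R)^c = {2, 3, 4, 5, 7, 8, 10, 12}
S \ (P ∩ R)^c = {}
R ∪ (S \ (P ∩ R)^c) = {1, 5, 6, 9, 10, 11, 12, 13}
((P ∩ R)^c)^c = {1, 6, 9, 11, 13}
S ∩ ((P ∩ R)^c)^c = {}
(S ∩ ((P ∩ R)^c)^c) ∪ R = {1, 5, 6, 9, 10, 11, 12, 13}
Both equal {1, 5, 6, 9, 10, 11, 12, 13}, so R ∪ (S \ (P ∩ R)^c) = (S ∩ ((P ∩ R)^c)^c) ∪ R.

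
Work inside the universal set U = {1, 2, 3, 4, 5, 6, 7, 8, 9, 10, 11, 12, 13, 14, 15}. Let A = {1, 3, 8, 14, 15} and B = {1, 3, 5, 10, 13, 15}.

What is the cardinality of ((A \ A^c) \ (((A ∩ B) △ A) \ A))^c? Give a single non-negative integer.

A^c = {2, 4, 5, 6, 7, 9, 10, 11, 12, 13}
A \ A^c = {1, 3, 8, 14, 15}
A ∩ B = {1, 3, 15}
(A ∩ B) △ A = {8, 14}
((A ∩ B) △ A) \ A = {}
(A \ A^c) \ (((A ∩ B) △ A) \ A) = {1, 3, 8, 14, 15}
((A \ A^c) \ (((A ∩ B) △ A) \ A))^c = {2, 4, 5, 6, 7, 9, 10, 11, 12, 13}
|((A \ A^c) \ (((A ∩ B) △ A) \ A))^c| = 10

10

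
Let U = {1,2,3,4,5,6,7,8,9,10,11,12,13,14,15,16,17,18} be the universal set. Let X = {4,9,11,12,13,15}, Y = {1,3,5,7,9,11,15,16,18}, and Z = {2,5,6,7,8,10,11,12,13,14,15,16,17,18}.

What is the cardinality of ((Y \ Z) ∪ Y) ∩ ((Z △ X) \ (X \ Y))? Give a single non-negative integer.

5

Y \ Z = {1,3,9}
(Y \ Z) ∪ Y = {1,3,5,7,9,11,15,16,18}
Z △ X = {2,4,5,6,7,8,9,10,14,16,17,18}
X \ Y = {4,12,13}
(Z △ X) \ (X \ Y) = {2,5,6,7,8,9,10,14,16,17,18}
((Y \ Z) ∪ Y) ∩ ((Z △ X) \ (X \ Y)) = {5,7,9,16,18}
|((Y \ Z) ∪ Y) ∩ ((Z △ X) \ (X \ Y))| = 5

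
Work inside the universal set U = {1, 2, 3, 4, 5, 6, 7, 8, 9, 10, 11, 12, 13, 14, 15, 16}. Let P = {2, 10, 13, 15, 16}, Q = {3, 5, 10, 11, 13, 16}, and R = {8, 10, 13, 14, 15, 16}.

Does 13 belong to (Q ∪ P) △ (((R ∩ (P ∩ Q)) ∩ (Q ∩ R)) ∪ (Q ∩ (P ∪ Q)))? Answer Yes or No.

No

13 ∈ Q and 13 ∈ P, so 13 ∈ Q ∪ P
13 ∈ P and 13 ∈ Q, so 13 ∈ P ∩ Q
13 ∈ R and 13 ∈ (P ∩ Q), so 13 ∈ R ∩ (P ∩ Q)
13 ∈ Q and 13 ∈ R, so 13 ∈ Q ∩ R
13 ∈ (R ∩ (P ∩ Q)) and 13 ∈ (Q ∩ R), so 13 ∈ (R ∩ (P ∩ Q)) ∩ (Q ∩ R)
13 ∈ P and 13 ∈ Q, so 13 ∈ P ∪ Q
13 ∈ Q and 13 ∈ (P ∪ Q), so 13 ∈ Q ∩ (P ∪ Q)
13 ∈ ((R ∩ (P ∩ Q)) ∩ (Q ∩ R)) and 13 ∈ (Q ∩ (P ∪ Q)), so 13 ∈ ((R ∩ (P ∩ Q)) ∩ (Q ∩ R)) ∪ (Q ∩ (P ∪ Q))
13 ∈ (Q ∪ P) and 13 ∈ (((R ∩ (P ∩ Q)) ∩ (Q ∩ R)) ∪ (Q ∩ (P ∪ Q))), so 13 ∉ (Q ∪ P) △ (((R ∩ (P ∩ Q)) ∩ (Q ∩ R)) ∪ (Q ∩ (P ∪ Q)))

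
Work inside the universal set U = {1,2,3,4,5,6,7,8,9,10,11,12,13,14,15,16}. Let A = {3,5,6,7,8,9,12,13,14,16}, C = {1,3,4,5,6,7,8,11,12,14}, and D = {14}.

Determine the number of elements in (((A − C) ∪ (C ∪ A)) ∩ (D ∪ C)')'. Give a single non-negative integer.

A − C = {9,13,16}
C ∪ A = {1,3,4,5,6,7,8,9,11,12,13,14,16}
(A − C) ∪ (C ∪ A) = {1,3,4,5,6,7,8,9,11,12,13,14,16}
D ∪ C = {1,3,4,5,6,7,8,11,12,14}
(D ∪ C)' = {2,9,10,13,15,16}
((A − C) ∪ (C ∪ A)) ∩ (D ∪ C)' = {9,13,16}
(((A − C) ∪ (C ∪ A)) ∩ (D ∪ C)')' = {1,2,3,4,5,6,7,8,10,11,12,14,15}
|(((A − C) ∪ (C ∪ A)) ∩ (D ∪ C)')'| = 13

13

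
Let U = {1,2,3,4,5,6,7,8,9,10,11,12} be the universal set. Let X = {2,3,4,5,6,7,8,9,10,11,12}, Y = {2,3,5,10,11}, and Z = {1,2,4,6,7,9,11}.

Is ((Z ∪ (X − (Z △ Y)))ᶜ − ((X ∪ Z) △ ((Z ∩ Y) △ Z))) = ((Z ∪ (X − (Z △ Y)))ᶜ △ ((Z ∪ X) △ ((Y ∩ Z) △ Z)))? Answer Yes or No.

Z △ Y = {1,3,4,5,6,7,9,10}
X − (Z △ Y) = {2,8,11,12}
Z ∪ (X − (Z △ Y)) = {1,2,4,6,7,8,9,11,12}
(Z ∪ (X − (Z △ Y)))ᶜ = {3,5,10}
X ∪ Z = {1,2,3,4,5,6,7,8,9,10,11,12}
Z ∩ Y = {2,11}
(Z ∩ Y) △ Z = {1,4,6,7,9}
(X ∪ Z) △ ((Z ∩ Y) △ Z) = {2,3,5,8,10,11,12}
(Z ∪ (X − (Z △ Y)))ᶜ − ((X ∪ Z) △ ((Z ∩ Y) △ Z)) = {}
Z ∪ X = {1,2,3,4,5,6,7,8,9,10,11,12}
Y ∩ Z = {2,11}
(Y ∩ Z) △ Z = {1,4,6,7,9}
(Z ∪ X) △ ((Y ∩ Z) △ Z) = {2,3,5,8,10,11,12}
(Z ∪ (X − (Z △ Y)))ᶜ △ ((Z ∪ X) △ ((Y ∩ Z) △ Z)) = {2,8,11,12}
2 ∈ (Z ∪ (X − (Z △ Y)))ᶜ △ ((Z ∪ X) △ ((Y ∩ Z) △ Z)) but 2 ∉ (Z ∪ (X − (Z △ Y)))ᶜ − ((X ∪ Z) △ ((Z ∩ Y) △ Z)), so they differ.

No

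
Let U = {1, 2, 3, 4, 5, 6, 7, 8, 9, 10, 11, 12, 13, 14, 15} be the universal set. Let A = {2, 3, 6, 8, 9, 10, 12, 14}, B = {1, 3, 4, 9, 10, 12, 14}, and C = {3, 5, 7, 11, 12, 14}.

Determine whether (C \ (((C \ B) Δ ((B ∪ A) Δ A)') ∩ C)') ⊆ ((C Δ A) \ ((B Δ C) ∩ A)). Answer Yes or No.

No

C \ B = {5, 7, 11}
B ∪ A = {1, 2, 3, 4, 6, 8, 9, 10, 12, 14}
(B ∪ A) Δ A = {1, 4}
((B ∪ A) Δ A)' = {2, 3, 5, 6, 7, 8, 9, 10, 11, 12, 13, 14, 15}
(C \ B) Δ ((B ∪ A) Δ A)' = {2, 3, 6, 8, 9, 10, 12, 13, 14, 15}
((C \ B) Δ ((B ∪ A) Δ A)') ∩ C = {3, 12, 14}
(((C \ B) Δ ((B ∪ A) Δ A)') ∩ C)' = {1, 2, 4, 5, 6, 7, 8, 9, 10, 11, 13, 15}
C \ (((C \ B) Δ ((B ∪ A) Δ A)') ∩ C)' = {3, 12, 14}
C Δ A = {2, 5, 6, 7, 8, 9, 10, 11}
B Δ C = {1, 4, 5, 7, 9, 10, 11}
(B Δ C) ∩ A = {9, 10}
(C Δ A) \ ((B Δ C) ∩ A) = {2, 5, 6, 7, 8, 11}
3 ∈ C \ (((C \ B) Δ ((B ∪ A) Δ A)') ∩ C)' but 3 ∉ (C Δ A) \ ((B Δ C) ∩ A), so the inclusion fails.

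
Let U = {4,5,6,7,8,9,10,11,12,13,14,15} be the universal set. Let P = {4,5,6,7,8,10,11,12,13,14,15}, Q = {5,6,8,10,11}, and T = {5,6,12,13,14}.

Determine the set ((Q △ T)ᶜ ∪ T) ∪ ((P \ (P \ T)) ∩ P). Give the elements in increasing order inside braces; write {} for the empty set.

Q △ T = {8,10,11,12,13,14}
(Q △ T)ᶜ = {4,5,6,7,9,15}
(Q △ T)ᶜ ∪ T = {4,5,6,7,9,12,13,14,15}
P \ T = {4,7,8,10,11,15}
P \ (P \ T) = {5,6,12,13,14}
(P \ (P \ T)) ∩ P = {5,6,12,13,14}
((Q △ T)ᶜ ∪ T) ∪ ((P \ (P \ T)) ∩ P) = {4,5,6,7,9,12,13,14,15}

{4,5,6,7,9,12,13,14,15}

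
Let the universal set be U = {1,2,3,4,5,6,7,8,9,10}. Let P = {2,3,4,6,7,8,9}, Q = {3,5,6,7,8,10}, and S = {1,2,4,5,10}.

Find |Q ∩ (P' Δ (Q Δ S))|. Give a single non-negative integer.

6

P' = {1,5,10}
Q Δ S = {1,2,3,4,6,7,8}
P' Δ (Q Δ S) = {2,3,4,5,6,7,8,10}
Q ∩ (P' Δ (Q Δ S)) = {3,5,6,7,8,10}
|Q ∩ (P' Δ (Q Δ S))| = 6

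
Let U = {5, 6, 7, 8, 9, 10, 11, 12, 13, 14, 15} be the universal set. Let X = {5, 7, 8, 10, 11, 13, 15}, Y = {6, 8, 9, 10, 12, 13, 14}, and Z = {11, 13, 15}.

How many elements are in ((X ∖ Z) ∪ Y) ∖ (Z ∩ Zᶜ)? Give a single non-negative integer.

9

X ∖ Z = {5, 7, 8, 10}
(X ∖ Z) ∪ Y = {5, 6, 7, 8, 9, 10, 12, 13, 14}
Zᶜ = {5, 6, 7, 8, 9, 10, 12, 14}
Z ∩ Zᶜ = {}
((X ∖ Z) ∪ Y) ∖ (Z ∩ Zᶜ) = {5, 6, 7, 8, 9, 10, 12, 13, 14}
|((X ∖ Z) ∪ Y) ∖ (Z ∩ Zᶜ)| = 9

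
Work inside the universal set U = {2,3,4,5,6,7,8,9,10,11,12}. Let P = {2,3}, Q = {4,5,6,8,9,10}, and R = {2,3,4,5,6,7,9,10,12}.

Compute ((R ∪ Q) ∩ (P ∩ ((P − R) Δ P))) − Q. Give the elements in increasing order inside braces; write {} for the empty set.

R ∪ Q = {2,3,4,5,6,7,8,9,10,12}
P − R = {}
(P − R) Δ P = {2,3}
P ∩ ((P − R) Δ P) = {2,3}
(R ∪ Q) ∩ (P ∩ ((P − R) Δ P)) = {2,3}
((R ∪ Q) ∩ (P ∩ ((P − R) Δ P))) − Q = {2,3}

{2,3}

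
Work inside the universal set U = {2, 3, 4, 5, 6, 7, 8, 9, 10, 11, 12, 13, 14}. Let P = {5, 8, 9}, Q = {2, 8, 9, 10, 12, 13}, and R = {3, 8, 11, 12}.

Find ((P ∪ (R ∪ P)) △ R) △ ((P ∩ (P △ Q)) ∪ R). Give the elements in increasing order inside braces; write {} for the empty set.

R ∪ P = {3, 5, 8, 9, 11, 12}
P ∪ (R ∪ P) = {3, 5, 8, 9, 11, 12}
(P ∪ (R ∪ P)) △ R = {5, 9}
P △ Q = {2, 5, 10, 12, 13}
P ∩ (P △ Q) = {5}
(P ∩ (P △ Q)) ∪ R = {3, 5, 8, 11, 12}
((P ∪ (R ∪ P)) △ R) △ ((P ∩ (P △ Q)) ∪ R) = {3, 8, 9, 11, 12}

{3, 8, 9, 11, 12}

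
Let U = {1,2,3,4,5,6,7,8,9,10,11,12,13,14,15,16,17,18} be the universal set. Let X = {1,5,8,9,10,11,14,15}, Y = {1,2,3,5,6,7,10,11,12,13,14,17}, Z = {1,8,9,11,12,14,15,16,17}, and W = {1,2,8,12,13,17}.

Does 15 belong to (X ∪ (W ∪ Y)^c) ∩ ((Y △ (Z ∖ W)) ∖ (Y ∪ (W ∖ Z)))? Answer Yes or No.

15 ∉ W and 15 ∉ Y, so 15 ∉ W ∪ Y
15 ∈ (W ∪ Y)^c since 15 ∉ (W ∪ Y)
15 ∈ X and 15 ∈ (W ∪ Y)^c, so 15 ∈ X ∪ (W ∪ Y)^c
15 ∈ Z and 15 ∉ W, so 15 ∈ Z ∖ W
15 ∉ Y and 15 ∈ (Z ∖ W), so 15 ∈ Y △ (Z ∖ W)
15 ∉ W and 15 ∈ Z, so 15 ∉ W ∖ Z
15 ∉ Y and 15 ∉ (W ∖ Z), so 15 ∉ Y ∪ (W ∖ Z)
15 ∈ (Y △ (Z ∖ W)) and 15 ∉ (Y ∪ (W ∖ Z)), so 15 ∈ (Y △ (Z ∖ W)) ∖ (Y ∪ (W ∖ Z))
15 ∈ (X ∪ (W ∪ Y)^c) and 15 ∈ ((Y △ (Z ∖ W)) ∖ (Y ∪ (W ∖ Z))), so 15 ∈ (X ∪ (W ∪ Y)^c) ∩ ((Y △ (Z ∖ W)) ∖ (Y ∪ (W ∖ Z)))

Yes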